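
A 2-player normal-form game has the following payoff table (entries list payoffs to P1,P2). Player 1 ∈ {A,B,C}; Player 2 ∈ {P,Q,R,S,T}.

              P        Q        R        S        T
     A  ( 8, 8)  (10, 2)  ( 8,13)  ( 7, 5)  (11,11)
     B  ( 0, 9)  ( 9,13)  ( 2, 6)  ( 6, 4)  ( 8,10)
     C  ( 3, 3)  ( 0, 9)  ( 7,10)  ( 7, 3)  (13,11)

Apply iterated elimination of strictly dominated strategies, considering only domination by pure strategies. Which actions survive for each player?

P1 drop B (A beats it: P:8>0 Q:10>9 R:8>2 S:7>6 T:11>8)
P2 drop P (R beats it: A:13>8 C:10>3)
P2 drop Q (R beats it: A:13>2 C:10>9)
P2 drop S (R beats it: A:13>5 C:10>3)
P1→{A,C} P2→{R,T}

Remaining: P1:{A,C} P2:{R,T}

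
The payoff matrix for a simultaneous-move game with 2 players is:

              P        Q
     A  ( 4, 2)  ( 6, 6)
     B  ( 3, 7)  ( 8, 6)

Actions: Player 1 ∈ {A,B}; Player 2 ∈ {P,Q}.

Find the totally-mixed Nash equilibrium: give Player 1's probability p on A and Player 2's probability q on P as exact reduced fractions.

P1 indiff ⇒ q·4+(1-q)·6 = q·3+(1-q)·8 ⇒ q(1) = (1-q)(2) ⇒ q = 2/3
P2 indiff ⇒ p·2+(1-p)·7 = p·6+(1-p)·6 ⇒ p(-4) = (1-p)(-1) ⇒ p = 1/5

p=1/5, q=2/3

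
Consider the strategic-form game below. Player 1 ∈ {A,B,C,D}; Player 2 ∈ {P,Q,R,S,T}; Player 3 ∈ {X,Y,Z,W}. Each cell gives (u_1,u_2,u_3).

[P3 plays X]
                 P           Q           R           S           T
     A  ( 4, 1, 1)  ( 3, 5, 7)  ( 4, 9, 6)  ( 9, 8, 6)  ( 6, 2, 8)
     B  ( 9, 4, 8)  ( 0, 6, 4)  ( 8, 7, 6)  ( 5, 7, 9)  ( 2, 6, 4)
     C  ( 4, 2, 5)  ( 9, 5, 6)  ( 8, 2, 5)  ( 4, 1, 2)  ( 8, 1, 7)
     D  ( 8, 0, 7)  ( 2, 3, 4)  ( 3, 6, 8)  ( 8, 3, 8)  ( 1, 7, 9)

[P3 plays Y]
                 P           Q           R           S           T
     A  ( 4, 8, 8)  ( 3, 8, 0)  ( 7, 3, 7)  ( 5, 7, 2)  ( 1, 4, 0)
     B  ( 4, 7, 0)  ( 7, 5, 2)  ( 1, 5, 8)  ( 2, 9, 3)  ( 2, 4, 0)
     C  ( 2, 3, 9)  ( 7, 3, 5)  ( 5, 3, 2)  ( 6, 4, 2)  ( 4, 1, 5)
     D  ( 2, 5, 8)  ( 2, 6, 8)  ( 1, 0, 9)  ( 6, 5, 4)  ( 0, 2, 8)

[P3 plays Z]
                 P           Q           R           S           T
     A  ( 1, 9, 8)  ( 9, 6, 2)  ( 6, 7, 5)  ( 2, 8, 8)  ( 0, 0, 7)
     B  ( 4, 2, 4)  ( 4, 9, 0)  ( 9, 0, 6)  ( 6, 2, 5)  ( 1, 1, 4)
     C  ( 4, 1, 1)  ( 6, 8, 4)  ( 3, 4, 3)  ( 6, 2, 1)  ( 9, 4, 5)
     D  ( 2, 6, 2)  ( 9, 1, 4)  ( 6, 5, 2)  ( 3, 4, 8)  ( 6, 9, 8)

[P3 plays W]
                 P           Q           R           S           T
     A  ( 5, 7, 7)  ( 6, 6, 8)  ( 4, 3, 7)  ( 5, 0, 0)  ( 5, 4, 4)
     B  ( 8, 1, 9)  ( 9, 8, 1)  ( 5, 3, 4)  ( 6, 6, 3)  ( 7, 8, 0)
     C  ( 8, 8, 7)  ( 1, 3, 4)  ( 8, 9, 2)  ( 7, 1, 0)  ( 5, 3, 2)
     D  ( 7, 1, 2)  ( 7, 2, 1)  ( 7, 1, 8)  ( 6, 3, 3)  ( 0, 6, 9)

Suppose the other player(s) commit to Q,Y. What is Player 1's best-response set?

u_1(A vs Q,Y) = 3
u_1(B vs Q,Y) = 7
u_1(C vs Q,Y) = 7
u_1(D vs Q,Y) = 2
max payoff 7 at {B,C}

P1 best: {B,C}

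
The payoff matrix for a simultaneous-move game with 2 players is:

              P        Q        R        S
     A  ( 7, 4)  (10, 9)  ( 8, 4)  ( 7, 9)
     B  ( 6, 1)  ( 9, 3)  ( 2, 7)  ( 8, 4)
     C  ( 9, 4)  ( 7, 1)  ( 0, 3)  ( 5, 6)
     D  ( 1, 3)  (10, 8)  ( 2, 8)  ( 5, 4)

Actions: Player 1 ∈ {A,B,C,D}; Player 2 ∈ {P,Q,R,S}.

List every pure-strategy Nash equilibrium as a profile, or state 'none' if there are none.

(A,P): not NE [P1→C gives 9>7; P2→S gives 9>4]
(A,Q): NE
(A,R): not NE [P2→S gives 9>4]
(A,S): not NE [P1→B gives 8>7]
(B,P): not NE [P1→C gives 9>6; P2→R gives 7>1]
(B,Q): not NE [P1→D gives 10>9; P2→R gives 7>3]
(B,R): not NE [P1→A gives 8>2]
(B,S): not NE [P2→R gives 7>4]
(C,P): not NE [P2→S gives 6>4]
(C,Q): not NE [P1→D gives 10>7; P2→S gives 6>1]
(C,R): not NE [P1→A gives 8>0; P2→S gives 6>3]
(C,S): not NE [P1→B gives 8>5]
(D,P): not NE [P1→C gives 9>1; P2→R gives 8>3]
(D,Q): NE
(D,R): not NE [P1→A gives 8>2]
(D,S): not NE [P1→B gives 8>5; P2→R gives 8>4]

NE set: (A,Q), (D,Q)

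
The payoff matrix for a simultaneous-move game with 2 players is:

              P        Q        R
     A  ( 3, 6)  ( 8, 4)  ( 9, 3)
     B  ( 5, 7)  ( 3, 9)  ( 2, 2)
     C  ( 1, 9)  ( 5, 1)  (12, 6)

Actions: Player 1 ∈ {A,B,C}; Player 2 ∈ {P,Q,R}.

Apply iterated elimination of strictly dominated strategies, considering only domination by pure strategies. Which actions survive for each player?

P2 drop R (P beats it: A:6>3 B:7>2 C:9>6)
P1 drop C (A beats it: P:3>1 Q:8>5)
P1→{A,B} P2→{P,Q}

Survivors P1:{A,B} P2:{P,Q}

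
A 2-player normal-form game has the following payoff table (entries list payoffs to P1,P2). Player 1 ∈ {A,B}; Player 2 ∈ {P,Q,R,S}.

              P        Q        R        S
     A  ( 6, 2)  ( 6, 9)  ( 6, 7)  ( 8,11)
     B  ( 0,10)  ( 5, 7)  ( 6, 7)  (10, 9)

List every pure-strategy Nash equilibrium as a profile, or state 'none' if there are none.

(A,P): not NE [P2→S gives 11>2]
(A,Q): not NE [P2→S gives 11>9]
(A,R): not NE [P2→S gives 11>7]
(A,S): not NE [P1→B gives 10>8]
(B,P): not NE [P1→A gives 6>0]
(B,Q): not NE [P1→A gives 6>5; P2→P gives 10>7]
(B,R): not NE [P2→P gives 10>7]
(B,S): not NE [P2→P gives 10>9]

Equilibria: none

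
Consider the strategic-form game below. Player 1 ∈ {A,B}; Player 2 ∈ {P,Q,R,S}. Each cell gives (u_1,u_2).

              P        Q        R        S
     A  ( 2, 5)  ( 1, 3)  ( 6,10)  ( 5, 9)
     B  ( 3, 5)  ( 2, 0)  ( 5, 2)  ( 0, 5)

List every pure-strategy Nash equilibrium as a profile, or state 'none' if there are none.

PSNE = {(A,R), (B,P)}

(A,P): not NE [P1→B gives 3>2; P2→R gives 10>5]
(A,Q): not NE [P1→B gives 2>1; P2→R gives 10>3]
(A,R): NE
(A,S): not NE [P2→R gives 10>9]
(B,P): NE
(B,Q): not NE [P2→S gives 5>0]
(B,R): not NE [P1→A gives 6>5; P2→S gives 5>2]
(B,S): not NE [P1→A gives 5>0]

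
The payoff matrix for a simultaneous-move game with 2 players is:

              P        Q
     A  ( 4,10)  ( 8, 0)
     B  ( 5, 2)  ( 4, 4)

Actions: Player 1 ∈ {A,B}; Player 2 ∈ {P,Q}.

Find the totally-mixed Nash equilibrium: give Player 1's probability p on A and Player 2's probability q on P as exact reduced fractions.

P1 indiff ⇒ q·4+(1-q)·8 = q·5+(1-q)·4 ⇒ q(-1) = (1-q)(-4) ⇒ q = 4/5
P2 indiff ⇒ p·10+(1-p)·2 = p·0+(1-p)·4 ⇒ p(10) = (1-p)(2) ⇒ p = 1/6

p=1/6, q=4/5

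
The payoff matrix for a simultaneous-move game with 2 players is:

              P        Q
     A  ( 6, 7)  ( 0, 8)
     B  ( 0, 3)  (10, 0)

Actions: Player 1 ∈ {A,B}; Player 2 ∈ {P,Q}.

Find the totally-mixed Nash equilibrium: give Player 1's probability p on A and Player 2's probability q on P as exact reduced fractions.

P1 indiff ⇒ q·6+(1-q)·0 = q·0+(1-q)·10 ⇒ q(6) = (1-q)(10) ⇒ q = 5/8
P2 indiff ⇒ p·7+(1-p)·3 = p·8+(1-p)·0 ⇒ p(-1) = (1-p)(-3) ⇒ p = 3/4

P1 mixes 3/4 on A; P2 mixes 5/8 on P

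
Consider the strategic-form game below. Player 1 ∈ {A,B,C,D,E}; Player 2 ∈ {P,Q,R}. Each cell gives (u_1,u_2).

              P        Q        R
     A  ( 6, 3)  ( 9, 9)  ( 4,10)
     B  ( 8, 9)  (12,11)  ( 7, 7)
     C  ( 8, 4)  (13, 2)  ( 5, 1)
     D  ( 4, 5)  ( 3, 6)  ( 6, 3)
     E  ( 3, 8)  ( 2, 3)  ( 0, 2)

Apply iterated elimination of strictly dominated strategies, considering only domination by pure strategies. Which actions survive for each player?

Survivors P1:{B,C} P2:{P,Q}

P1 drop A (B beats it: P:8>6 Q:12>9 R:7>4)
P1 drop D (B beats it: P:8>4 Q:12>3 R:7>6)
P1 drop E (B beats it: P:8>3 Q:12>2 R:7>0)
P2 drop R (P beats it: B:9>7 C:4>1)
P1→{B,C} P2→{P,Q}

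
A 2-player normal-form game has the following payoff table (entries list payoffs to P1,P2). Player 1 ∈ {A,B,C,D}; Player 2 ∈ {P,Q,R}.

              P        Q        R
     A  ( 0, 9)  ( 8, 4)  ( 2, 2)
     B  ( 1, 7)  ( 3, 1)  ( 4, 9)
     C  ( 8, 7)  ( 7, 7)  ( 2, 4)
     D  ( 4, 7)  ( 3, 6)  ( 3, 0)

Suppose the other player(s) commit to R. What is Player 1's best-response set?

u_1(A vs R) = 2
u_1(B vs R) = 4
u_1(C vs R) = 2
u_1(D vs R) = 3
max payoff 4 at {B}

BR_1 = {B}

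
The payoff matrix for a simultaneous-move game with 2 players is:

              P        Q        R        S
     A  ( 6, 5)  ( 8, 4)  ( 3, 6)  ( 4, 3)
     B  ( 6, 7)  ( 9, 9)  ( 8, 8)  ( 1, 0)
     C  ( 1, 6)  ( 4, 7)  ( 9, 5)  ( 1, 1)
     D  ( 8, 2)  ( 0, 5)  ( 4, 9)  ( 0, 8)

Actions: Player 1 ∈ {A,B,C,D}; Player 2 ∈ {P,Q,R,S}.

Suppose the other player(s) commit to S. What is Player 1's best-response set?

BR_1 = {A}

u_1(A vs S) = 4
u_1(B vs S) = 1
u_1(C vs S) = 1
u_1(D vs S) = 0
max payoff 4 at {A}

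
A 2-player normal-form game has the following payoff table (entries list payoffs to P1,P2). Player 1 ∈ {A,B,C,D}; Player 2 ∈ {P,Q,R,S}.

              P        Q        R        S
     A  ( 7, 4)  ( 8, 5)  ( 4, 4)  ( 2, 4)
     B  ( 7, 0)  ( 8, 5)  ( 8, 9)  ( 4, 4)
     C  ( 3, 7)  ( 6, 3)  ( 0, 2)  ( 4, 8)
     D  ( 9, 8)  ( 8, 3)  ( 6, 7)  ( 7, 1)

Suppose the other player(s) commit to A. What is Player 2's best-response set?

P2 best: {Q}

u_2(P vs A) = 4
u_2(Q vs A) = 5
u_2(R vs A) = 4
u_2(S vs A) = 4
max payoff 5 at {Q}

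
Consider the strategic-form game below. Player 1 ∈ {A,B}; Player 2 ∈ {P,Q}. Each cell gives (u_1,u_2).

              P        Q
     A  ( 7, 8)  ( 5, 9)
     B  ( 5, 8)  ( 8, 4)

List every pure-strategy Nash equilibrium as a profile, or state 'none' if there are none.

(A,P): not NE [P2→Q gives 9>8]
(A,Q): not NE [P1→B gives 8>5]
(B,P): not NE [P1→A gives 7>5]
(B,Q): not NE [P2→P gives 8>4]

No pure NE.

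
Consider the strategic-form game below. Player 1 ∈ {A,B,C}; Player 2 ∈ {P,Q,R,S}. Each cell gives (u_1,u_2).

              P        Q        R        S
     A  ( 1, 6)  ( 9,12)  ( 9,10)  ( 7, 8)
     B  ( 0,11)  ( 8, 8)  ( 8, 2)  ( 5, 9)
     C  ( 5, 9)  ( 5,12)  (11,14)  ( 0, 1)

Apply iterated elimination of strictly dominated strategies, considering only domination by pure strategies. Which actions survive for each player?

P1 drop B (A beats it: P:1>0 Q:9>8 R:9>8 S:7>5)
P2 drop P (Q beats it: A:12>6 C:12>9)
P2 drop S (Q beats it: A:12>8 C:12>1)
P1→{A,C} P2→{Q,R}

Survivors P1:{A,C} P2:{Q,R}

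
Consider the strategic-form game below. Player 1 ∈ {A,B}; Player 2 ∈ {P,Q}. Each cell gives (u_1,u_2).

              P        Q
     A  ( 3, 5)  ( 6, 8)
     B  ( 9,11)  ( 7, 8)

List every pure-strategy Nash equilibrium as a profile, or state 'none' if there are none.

(A,P): not NE [P1→B gives 9>3; P2→Q gives 8>5]
(A,Q): not NE [P1→B gives 7>6]
(B,P): NE
(B,Q): not NE [P2→P gives 11>8]

Nash profiles: (B,P)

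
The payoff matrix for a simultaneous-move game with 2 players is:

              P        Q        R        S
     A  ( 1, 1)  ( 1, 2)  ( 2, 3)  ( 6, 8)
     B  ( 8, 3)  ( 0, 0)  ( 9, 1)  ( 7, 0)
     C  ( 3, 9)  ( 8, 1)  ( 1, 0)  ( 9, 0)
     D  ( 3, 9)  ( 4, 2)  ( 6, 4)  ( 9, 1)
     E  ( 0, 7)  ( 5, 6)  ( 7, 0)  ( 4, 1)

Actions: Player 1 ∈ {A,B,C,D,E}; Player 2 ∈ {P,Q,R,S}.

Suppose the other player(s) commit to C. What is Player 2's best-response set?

P2 best: {P}

u_2(P vs C) = 9
u_2(Q vs C) = 1
u_2(R vs C) = 0
u_2(S vs C) = 0
max payoff 9 at {P}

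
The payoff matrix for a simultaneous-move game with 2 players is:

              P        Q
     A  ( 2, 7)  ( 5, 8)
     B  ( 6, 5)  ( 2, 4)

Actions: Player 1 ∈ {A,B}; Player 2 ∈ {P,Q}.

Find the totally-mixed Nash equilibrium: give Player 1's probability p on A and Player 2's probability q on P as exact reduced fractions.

P1 indiff ⇒ q·2+(1-q)·5 = q·6+(1-q)·2 ⇒ q(-4) = (1-q)(-3) ⇒ q = 3/7
P2 indiff ⇒ p·7+(1-p)·5 = p·8+(1-p)·4 ⇒ p(-1) = (1-p)(-1) ⇒ p = 1/2

(p,q) = (1/2, 3/7)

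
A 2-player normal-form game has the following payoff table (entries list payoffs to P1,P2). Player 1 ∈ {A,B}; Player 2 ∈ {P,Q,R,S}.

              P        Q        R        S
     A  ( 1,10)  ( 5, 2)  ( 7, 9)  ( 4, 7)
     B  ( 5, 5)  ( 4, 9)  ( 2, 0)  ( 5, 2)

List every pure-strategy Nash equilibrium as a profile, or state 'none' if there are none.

(A,P): not NE [P1→B gives 5>1]
(A,Q): not NE [P2→P gives 10>2]
(A,R): not NE [P2→P gives 10>9]
(A,S): not NE [P1→B gives 5>4; P2→P gives 10>7]
(B,P): not NE [P2→Q gives 9>5]
(B,Q): not NE [P1→A gives 5>4]
(B,R): not NE [P1→A gives 7>2; P2→Q gives 9>0]
(B,S): not NE [P2→Q gives 9>2]

PSNE: ∅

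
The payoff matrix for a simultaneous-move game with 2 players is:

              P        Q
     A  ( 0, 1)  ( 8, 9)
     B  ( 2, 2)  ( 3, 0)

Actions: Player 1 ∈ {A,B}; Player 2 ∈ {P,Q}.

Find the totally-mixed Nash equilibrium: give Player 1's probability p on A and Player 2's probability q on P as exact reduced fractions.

p=1/5, q=5/7

P1 indiff ⇒ q·0+(1-q)·8 = q·2+(1-q)·3 ⇒ q(-2) = (1-q)(-5) ⇒ q = 5/7
P2 indiff ⇒ p·1+(1-p)·2 = p·9+(1-p)·0 ⇒ p(-8) = (1-p)(-2) ⇒ p = 1/5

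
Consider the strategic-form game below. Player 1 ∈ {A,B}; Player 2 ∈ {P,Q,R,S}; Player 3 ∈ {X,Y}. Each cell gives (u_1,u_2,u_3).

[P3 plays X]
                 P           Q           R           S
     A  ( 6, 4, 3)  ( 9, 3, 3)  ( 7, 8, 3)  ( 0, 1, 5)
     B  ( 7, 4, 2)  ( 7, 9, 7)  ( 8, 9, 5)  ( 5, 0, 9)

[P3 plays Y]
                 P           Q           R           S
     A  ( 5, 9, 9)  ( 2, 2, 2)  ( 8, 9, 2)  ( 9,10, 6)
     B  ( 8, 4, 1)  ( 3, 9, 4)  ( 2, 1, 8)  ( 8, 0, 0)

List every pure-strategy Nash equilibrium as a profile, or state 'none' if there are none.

(A,P,X): not NE [P1→B gives 7>6; P2→R gives 8>4; P3→Y gives 9>3]
(A,P,Y): not NE [P1→B gives 8>5; P2→S gives 10>9]
(A,Q,X): not NE [P2→R gives 8>3]
(A,Q,Y): not NE [P1→B gives 3>2; P2→S gives 10>2; P3→X gives 3>2]
(A,R,X): not NE [P1→B gives 8>7]
(A,R,Y): not NE [P2→S gives 10>9; P3→X gives 3>2]
(A,S,X): not NE [P1→B gives 5>0; P2→R gives 8>1; P3→Y gives 6>5]
(A,S,Y): NE
(B,P,X): not NE [P2→R gives 9>4]
(B,P,Y): not NE [P2→Q gives 9>4; P3→X gives 2>1]
(B,Q,X): not NE [P1→A gives 9>7]
(B,Q,Y): not NE [P3→X gives 7>4]
(B,R,X): not NE [P3→Y gives 8>5]
(B,R,Y): not NE [P1→A gives 8>2; P2→Q gives 9>1]
(B,S,X): not NE [P2→R gives 9>0]
(B,S,Y): not NE [P1→A gives 9>8; P2→Q gives 9>0; P3→X gives 9>0]

PSNE = {(A,S,Y)}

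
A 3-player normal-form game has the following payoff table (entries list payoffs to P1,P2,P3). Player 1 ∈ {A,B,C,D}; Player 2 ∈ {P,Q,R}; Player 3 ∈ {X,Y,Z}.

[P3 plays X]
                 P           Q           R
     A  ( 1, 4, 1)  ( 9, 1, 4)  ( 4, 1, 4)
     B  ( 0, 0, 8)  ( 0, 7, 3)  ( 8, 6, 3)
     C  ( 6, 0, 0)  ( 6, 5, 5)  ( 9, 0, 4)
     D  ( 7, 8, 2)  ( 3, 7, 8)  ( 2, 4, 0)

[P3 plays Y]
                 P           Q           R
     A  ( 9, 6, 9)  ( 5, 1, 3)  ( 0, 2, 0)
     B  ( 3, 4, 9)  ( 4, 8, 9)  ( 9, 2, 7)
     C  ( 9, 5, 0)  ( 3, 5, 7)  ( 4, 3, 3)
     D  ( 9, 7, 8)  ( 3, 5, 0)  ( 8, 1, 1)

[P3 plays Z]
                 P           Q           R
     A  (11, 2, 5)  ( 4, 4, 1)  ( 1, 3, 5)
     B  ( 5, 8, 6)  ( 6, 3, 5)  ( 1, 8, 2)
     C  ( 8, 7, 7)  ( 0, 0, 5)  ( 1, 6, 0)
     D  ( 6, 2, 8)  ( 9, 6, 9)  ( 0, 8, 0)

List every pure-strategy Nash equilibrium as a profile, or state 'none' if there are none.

(A,P,X): not NE [P1→D gives 7>1; P3→Y gives 9>1]
(A,P,Y): NE
(A,P,Z): not NE [P2→Q gives 4>2; P3→Y gives 9>5]
(A,Q,X): not NE [P2→P gives 4>1]
(A,Q,Y): not NE [P2→P gives 6>1; P3→X gives 4>3]
(A,Q,Z): not NE [P1→D gives 9>4; P3→X gives 4>1]
(A,R,X): not NE [P1→C gives 9>4; P2→P gives 4>1; P3→Z gives 5>4]
(A,R,Y): not NE [P1→B gives 9>0; P2→P gives 6>2; P3→Z gives 5>0]
(A,R,Z): not NE [P2→Q gives 4>3]
(B,P,X): not NE [P1→D gives 7>0; P2→Q gives 7>0; P3→Y gives 9>8]
(B,P,Y): not NE [P1→D gives 9>3; P2→Q gives 8>4]
(B,P,Z): not NE [P1→A gives 11>5; P3→Y gives 9>6]
(B,Q,X): not NE [P1→A gives 9>0; P3→Y gives 9>3]
(B,Q,Y): not NE [P1→A gives 5>4]
(B,Q,Z): not NE [P1→D gives 9>6; P2→R gives 8>3; P3→Y gives 9>5]
(B,R,X): not NE [P1→C gives 9>8; P2→Q gives 7>6; P3→Y gives 7>3]
(B,R,Y): not NE [P2→Q gives 8>2]
(B,R,Z): not NE [P3→Y gives 7>2]
(C,P,X): not NE [P1→D gives 7>6; P2→Q gives 5>0; P3→Z gives 7>0]
(C,P,Y): not NE [P3→Z gives 7>0]
(C,P,Z): not NE [P1→A gives 11>8]
(C,Q,X): not NE [P1→A gives 9>6; P3→Y gives 7>5]
(C,Q,Y): not NE [P1→A gives 5>3]
(C,Q,Z): not NE [P1→D gives 9>0; P2→P gives 7>0; P3→Y gives 7>5]
(C,R,X): not NE [P2→Q gives 5>0]
(C,R,Y): not NE [P1→B gives 9>4; P2→Q gives 5>3; P3→X gives 4>3]
(C,R,Z): not NE [P2→P gives 7>6; P3→X gives 4>0]
(D,P,X): not NE [P3→Z gives 8>2]
(D,P,Y): NE
(D,P,Z): not NE [P1→A gives 11>6; P2→R gives 8>2]
(D,Q,X): not NE [P1→A gives 9>3; P2→P gives 8>7; P3→Z gives 9>8]
(D,Q,Y): not NE [P1→A gives 5>3; P2→P gives 7>5; P3→Z gives 9>0]
(D,Q,Z): not NE [P2→R gives 8>6]
(D,R,X): not NE [P1→C gives 9>2; P2→P gives 8>4; P3→Y gives 1>0]
(D,R,Y): not NE [P1→B gives 9>8; P2→P gives 7>1]
(D,R,Z): not NE [P1→C gives 1>0; P3→Y gives 1>0]

Nash profiles: (A,P,Y), (D,P,Y)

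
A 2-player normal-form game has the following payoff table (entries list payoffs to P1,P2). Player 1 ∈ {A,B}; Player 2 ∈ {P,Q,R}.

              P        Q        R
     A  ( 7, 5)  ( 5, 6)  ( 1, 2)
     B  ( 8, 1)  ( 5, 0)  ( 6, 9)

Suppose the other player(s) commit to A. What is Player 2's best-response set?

P2 best: {Q}

u_2(P vs A) = 5
u_2(Q vs A) = 6
u_2(R vs A) = 2
max payoff 6 at {Q}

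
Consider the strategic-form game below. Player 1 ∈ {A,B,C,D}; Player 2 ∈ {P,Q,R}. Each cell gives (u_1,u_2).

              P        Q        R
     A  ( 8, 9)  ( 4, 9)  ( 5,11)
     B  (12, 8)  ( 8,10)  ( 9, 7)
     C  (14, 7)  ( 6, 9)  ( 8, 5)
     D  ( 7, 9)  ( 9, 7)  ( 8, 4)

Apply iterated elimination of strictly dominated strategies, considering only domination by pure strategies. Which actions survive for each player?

P1 drop A (B beats it: P:12>8 Q:8>4 R:9>5)
P2 drop R (P beats it: B:8>7 C:7>5 D:9>4)
P1→{B,C,D} P2→{P,Q}

Survivors P1:{B,C,D} P2:{P,Q}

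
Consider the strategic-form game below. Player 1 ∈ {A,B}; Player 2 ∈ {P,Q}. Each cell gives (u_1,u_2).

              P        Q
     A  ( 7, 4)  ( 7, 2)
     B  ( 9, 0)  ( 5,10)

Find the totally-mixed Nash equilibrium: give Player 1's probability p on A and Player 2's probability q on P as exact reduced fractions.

P1 indiff ⇒ q·7+(1-q)·7 = q·9+(1-q)·5 ⇒ q(-2) = (1-q)(-2) ⇒ q = 1/2
P2 indiff ⇒ p·4+(1-p)·0 = p·2+(1-p)·10 ⇒ p(2) = (1-p)(10) ⇒ p = 5/6

P1 mixes 5/6 on A; P2 mixes 1/2 on P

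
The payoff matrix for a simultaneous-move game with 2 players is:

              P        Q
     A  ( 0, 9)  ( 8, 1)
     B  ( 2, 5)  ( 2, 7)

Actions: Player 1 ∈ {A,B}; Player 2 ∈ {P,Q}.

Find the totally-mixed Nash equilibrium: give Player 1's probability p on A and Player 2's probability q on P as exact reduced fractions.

P1 indiff ⇒ q·0+(1-q)·8 = q·2+(1-q)·2 ⇒ q(-2) = (1-q)(-6) ⇒ q = 3/4
P2 indiff ⇒ p·9+(1-p)·5 = p·1+(1-p)·7 ⇒ p(8) = (1-p)(2) ⇒ p = 1/5

p=1/5, q=3/4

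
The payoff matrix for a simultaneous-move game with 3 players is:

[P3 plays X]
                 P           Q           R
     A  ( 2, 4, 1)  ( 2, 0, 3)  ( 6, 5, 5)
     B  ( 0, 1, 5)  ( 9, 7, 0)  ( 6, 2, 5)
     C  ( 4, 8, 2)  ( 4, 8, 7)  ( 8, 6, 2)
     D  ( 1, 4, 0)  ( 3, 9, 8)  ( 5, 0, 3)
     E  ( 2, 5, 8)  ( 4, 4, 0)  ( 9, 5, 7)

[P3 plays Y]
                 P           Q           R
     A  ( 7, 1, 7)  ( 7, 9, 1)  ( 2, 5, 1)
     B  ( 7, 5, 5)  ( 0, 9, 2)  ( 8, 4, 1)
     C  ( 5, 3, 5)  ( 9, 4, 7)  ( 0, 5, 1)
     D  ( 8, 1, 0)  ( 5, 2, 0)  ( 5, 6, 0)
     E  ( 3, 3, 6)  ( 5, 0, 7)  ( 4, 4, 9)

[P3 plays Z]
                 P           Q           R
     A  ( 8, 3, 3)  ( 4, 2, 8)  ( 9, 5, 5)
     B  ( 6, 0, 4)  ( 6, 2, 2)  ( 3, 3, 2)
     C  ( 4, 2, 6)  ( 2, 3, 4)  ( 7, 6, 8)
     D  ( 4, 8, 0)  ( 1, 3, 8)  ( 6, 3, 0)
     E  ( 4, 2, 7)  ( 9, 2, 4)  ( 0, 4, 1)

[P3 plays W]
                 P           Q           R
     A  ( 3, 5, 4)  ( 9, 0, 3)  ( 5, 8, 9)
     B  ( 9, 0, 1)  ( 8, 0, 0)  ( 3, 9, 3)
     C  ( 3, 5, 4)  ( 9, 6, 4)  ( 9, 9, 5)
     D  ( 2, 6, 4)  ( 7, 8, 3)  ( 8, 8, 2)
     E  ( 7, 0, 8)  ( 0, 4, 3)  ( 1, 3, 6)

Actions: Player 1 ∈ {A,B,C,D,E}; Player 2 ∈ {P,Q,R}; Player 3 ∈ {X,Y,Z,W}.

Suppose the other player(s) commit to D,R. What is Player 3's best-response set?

u_3(X vs D,R) = 3
u_3(Y vs D,R) = 0
u_3(Z vs D,R) = 0
u_3(W vs D,R) = 2
max payoff 3 at {X}

BR_3 = {X}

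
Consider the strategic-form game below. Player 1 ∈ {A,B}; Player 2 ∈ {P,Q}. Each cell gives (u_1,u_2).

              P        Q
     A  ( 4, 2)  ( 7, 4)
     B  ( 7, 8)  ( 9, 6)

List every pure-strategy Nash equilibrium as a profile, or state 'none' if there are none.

Nash profiles: (B,P)

(A,P): not NE [P1→B gives 7>4; P2→Q gives 4>2]
(A,Q): not NE [P1→B gives 9>7]
(B,P): NE
(B,Q): not NE [P2→P gives 8>6]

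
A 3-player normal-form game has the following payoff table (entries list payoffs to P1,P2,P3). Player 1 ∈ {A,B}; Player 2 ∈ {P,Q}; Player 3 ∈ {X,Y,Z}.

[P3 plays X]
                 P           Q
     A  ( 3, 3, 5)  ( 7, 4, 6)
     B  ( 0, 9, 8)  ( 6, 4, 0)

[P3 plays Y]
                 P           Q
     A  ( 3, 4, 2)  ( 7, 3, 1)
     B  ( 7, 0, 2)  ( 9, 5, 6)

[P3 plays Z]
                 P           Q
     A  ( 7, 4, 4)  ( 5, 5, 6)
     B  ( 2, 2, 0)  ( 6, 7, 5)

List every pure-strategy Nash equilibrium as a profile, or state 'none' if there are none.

NE set: (A,Q,X), (B,Q,Y)

(A,P,X): not NE [P2→Q gives 4>3]
(A,P,Y): not NE [P1→B gives 7>3; P3→X gives 5>2]
(A,P,Z): not NE [P2→Q gives 5>4; P3→X gives 5>4]
(A,Q,X): NE
(A,Q,Y): not NE [P1→B gives 9>7; P2→P gives 4>3; P3→Z gives 6>1]
(A,Q,Z): not NE [P1→B gives 6>5]
(B,P,X): not NE [P1→A gives 3>0]
(B,P,Y): not NE [P2→Q gives 5>0; P3→X gives 8>2]
(B,P,Z): not NE [P1→A gives 7>2; P2→Q gives 7>2; P3→X gives 8>0]
(B,Q,X): not NE [P1→A gives 7>6; P2→P gives 9>4; P3→Y gives 6>0]
(B,Q,Y): NE
(B,Q,Z): not NE [P3→Y gives 6>5]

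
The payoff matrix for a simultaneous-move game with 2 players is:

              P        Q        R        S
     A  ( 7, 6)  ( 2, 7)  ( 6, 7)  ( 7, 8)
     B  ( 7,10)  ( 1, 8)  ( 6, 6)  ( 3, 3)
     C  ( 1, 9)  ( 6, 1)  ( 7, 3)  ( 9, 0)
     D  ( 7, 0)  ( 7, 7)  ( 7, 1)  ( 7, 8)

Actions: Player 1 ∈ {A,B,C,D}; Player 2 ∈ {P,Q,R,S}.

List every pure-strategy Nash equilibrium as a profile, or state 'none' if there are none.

PSNE = {(B,P)}

(A,P): not NE [P2→S gives 8>6]
(A,Q): not NE [P1→D gives 7>2; P2→S gives 8>7]
(A,R): not NE [P1→D gives 7>6; P2→S gives 8>7]
(A,S): not NE [P1→C gives 9>7]
(B,P): NE
(B,Q): not NE [P1→D gives 7>1; P2→P gives 10>8]
(B,R): not NE [P1→D gives 7>6; P2→P gives 10>6]
(B,S): not NE [P1→C gives 9>3; P2→P gives 10>3]
(C,P): not NE [P1→D gives 7>1]
(C,Q): not NE [P1→D gives 7>6; P2→P gives 9>1]
(C,R): not NE [P2→P gives 9>3]
(C,S): not NE [P2→P gives 9>0]
(D,P): not NE [P2→S gives 8>0]
(D,Q): not NE [P2→S gives 8>7]
(D,R): not NE [P2→S gives 8>1]
(D,S): not NE [P1→C gives 9>7]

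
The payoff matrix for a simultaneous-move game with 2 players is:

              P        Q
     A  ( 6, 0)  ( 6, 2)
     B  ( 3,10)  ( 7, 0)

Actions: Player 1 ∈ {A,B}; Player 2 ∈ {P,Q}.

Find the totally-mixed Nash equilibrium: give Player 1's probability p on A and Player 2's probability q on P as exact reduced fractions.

P1 mixes 5/6 on A; P2 mixes 1/4 on P

P1 indiff ⇒ q·6+(1-q)·6 = q·3+(1-q)·7 ⇒ q(3) = (1-q)(1) ⇒ q = 1/4
P2 indiff ⇒ p·0+(1-p)·10 = p·2+(1-p)·0 ⇒ p(-2) = (1-p)(-10) ⇒ p = 5/6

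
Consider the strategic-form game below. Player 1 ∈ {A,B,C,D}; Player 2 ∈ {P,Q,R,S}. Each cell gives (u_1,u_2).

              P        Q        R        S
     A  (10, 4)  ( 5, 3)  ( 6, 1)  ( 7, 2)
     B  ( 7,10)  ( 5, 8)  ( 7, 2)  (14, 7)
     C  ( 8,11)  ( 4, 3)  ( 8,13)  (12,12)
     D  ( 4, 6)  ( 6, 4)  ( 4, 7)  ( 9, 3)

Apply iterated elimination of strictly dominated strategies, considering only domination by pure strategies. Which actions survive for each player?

P2 drop Q (P beats it: A:4>3 B:10>8 C:11>3 D:6>4)
P1 drop D (B beats it: P:7>4 R:7>4 S:14>9)
P1→{A,B,C} P2→{P,R,S}

Survivors P1:{A,B,C} P2:{P,R,S}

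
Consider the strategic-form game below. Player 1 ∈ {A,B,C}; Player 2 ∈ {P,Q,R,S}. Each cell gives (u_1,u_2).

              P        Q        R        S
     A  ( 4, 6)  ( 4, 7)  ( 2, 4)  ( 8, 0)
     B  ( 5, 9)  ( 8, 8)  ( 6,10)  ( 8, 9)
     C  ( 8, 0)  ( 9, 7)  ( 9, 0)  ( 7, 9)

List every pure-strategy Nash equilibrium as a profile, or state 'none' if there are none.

(A,P): not NE [P1→C gives 8>4; P2→Q gives 7>6]
(A,Q): not NE [P1→C gives 9>4]
(A,R): not NE [P1→C gives 9>2; P2→Q gives 7>4]
(A,S): not NE [P2→Q gives 7>0]
(B,P): not NE [P1→C gives 8>5; P2→R gives 10>9]
(B,Q): not NE [P1→C gives 9>8; P2→R gives 10>8]
(B,R): not NE [P1→C gives 9>6]
(B,S): not NE [P2→R gives 10>9]
(C,P): not NE [P2→S gives 9>0]
(C,Q): not NE [P2→S gives 9>7]
(C,R): not NE [P2→S gives 9>0]
(C,S): not NE [P1→B gives 8>7]

Equilibria: none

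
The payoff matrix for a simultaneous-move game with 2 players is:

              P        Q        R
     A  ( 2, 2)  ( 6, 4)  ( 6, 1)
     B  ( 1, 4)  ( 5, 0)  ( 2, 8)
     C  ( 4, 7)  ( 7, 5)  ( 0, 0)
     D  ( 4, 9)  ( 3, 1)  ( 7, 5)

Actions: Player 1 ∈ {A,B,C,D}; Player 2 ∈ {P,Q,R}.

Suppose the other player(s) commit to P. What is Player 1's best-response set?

P1 best: {C,D}

u_1(A vs P) = 2
u_1(B vs P) = 1
u_1(C vs P) = 4
u_1(D vs P) = 4
max payoff 4 at {C,D}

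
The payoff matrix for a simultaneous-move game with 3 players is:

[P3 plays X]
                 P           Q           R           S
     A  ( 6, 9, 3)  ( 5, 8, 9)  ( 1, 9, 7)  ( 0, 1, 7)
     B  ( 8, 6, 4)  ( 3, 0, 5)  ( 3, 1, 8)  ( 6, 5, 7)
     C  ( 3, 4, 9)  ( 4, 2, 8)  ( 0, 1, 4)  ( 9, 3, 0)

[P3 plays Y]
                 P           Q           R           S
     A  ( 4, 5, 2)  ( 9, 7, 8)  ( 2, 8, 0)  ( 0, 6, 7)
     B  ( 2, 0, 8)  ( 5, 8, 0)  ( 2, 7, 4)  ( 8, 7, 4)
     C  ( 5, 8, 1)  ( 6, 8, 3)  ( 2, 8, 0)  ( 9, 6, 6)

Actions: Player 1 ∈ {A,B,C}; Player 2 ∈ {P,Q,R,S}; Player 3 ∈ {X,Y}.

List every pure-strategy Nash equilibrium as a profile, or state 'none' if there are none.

(A,P,X): not NE [P1→B gives 8>6]
(A,P,Y): not NE [P1→C gives 5>4; P2→R gives 8>5; P3→X gives 3>2]
(A,Q,X): not NE [P2→R gives 9>8]
(A,Q,Y): not NE [P2→R gives 8>7; P3→X gives 9>8]
(A,R,X): not NE [P1→B gives 3>1]
(A,R,Y): not NE [P3→X gives 7>0]
(A,S,X): not NE [P1→C gives 9>0; P2→R gives 9>1]
(A,S,Y): not NE [P1→C gives 9>0; P2→R gives 8>6]
(B,P,X): not NE [P3→Y gives 8>4]
(B,P,Y): not NE [P1→C gives 5>2; P2→Q gives 8>0]
(B,Q,X): not NE [P1→A gives 5>3; P2→P gives 6>0]
(B,Q,Y): not NE [P1→A gives 9>5; P3→X gives 5>0]
(B,R,X): not NE [P2→P gives 6>1]
(B,R,Y): not NE [P2→Q gives 8>7; P3→X gives 8>4]
(B,S,X): not NE [P1→C gives 9>6; P2→P gives 6>5]
(B,S,Y): not NE [P1→C gives 9>8; P2→Q gives 8>7; P3→X gives 7>4]
(C,P,X): not NE [P1→B gives 8>3]
(C,P,Y): not NE [P3→X gives 9>1]
(C,Q,X): not NE [P1→A gives 5>4; P2→P gives 4>2]
(C,Q,Y): not NE [P1→A gives 9>6; P3→X gives 8>3]
(C,R,X): not NE [P1→B gives 3>0; P2→P gives 4>1]
(C,R,Y): not NE [P3→X gives 4>0]
(C,S,X): not NE [P2→P gives 4>3; P3→Y gives 6>0]
(C,S,Y): not NE [P2→R gives 8>6]

PSNE: ∅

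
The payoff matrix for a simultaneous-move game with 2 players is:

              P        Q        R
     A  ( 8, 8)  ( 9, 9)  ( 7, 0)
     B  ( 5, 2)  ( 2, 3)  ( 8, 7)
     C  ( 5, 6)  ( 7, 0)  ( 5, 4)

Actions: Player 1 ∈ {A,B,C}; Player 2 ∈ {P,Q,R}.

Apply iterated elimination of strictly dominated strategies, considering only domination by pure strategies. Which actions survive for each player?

P1 drop C (A beats it: P:8>5 Q:9>7 R:7>5)
P2 drop P (Q beats it: A:9>8 B:3>2)
P1→{A,B} P2→{Q,R}

IESDS → P1:{A,B} P2:{Q,R}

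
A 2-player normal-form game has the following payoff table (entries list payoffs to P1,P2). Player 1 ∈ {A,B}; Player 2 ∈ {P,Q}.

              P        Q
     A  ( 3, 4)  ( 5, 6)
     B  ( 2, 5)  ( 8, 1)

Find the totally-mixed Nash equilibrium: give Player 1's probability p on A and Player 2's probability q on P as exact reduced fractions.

p=2/3, q=3/4

P1 indiff ⇒ q·3+(1-q)·5 = q·2+(1-q)·8 ⇒ q(1) = (1-q)(3) ⇒ q = 3/4
P2 indiff ⇒ p·4+(1-p)·5 = p·6+(1-p)·1 ⇒ p(-2) = (1-p)(-4) ⇒ p = 2/3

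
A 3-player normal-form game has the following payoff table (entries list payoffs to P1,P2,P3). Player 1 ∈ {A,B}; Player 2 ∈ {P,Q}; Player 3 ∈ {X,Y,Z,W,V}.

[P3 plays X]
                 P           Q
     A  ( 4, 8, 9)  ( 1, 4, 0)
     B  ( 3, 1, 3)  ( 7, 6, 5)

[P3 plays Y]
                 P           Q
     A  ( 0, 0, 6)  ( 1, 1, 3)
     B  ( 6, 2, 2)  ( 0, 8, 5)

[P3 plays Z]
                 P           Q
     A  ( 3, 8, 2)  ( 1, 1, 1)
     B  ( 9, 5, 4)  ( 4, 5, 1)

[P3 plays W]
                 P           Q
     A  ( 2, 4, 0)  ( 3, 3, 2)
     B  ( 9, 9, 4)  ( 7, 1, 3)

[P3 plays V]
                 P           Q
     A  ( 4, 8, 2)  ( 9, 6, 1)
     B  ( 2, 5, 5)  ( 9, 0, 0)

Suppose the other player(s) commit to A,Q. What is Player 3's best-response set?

u_3(X vs A,Q) = 0
u_3(Y vs A,Q) = 3
u_3(Z vs A,Q) = 1
u_3(W vs A,Q) = 2
u_3(V vs A,Q) = 1
max payoff 3 at {Y}

BR_3 = {Y}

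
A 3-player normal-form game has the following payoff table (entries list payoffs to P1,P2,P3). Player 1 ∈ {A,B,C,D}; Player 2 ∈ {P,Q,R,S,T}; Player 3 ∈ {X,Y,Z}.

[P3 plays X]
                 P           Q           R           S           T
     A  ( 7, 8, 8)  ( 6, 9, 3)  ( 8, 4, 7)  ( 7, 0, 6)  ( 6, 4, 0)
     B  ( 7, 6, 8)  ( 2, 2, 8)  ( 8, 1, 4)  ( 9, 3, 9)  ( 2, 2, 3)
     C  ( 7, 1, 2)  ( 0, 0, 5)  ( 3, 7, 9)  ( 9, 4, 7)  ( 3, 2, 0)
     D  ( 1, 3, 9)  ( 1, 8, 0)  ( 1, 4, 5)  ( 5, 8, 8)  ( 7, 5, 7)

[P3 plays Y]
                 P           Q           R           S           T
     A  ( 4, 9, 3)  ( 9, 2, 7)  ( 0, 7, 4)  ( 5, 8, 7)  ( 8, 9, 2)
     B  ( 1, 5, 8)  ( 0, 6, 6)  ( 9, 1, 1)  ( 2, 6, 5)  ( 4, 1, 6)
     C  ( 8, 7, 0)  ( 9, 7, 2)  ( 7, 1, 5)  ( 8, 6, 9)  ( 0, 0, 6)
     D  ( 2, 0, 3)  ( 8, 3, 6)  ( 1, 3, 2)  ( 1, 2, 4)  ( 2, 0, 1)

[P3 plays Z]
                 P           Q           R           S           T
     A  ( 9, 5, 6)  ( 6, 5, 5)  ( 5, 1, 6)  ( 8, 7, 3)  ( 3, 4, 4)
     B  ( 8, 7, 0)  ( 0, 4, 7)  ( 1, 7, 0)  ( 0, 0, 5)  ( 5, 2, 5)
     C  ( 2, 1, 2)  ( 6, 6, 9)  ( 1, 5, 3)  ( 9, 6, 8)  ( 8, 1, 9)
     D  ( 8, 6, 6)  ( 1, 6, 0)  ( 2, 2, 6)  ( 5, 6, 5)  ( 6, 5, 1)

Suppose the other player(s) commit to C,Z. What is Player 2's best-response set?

u_2(P vs C,Z) = 1
u_2(Q vs C,Z) = 6
u_2(R vs C,Z) = 5
u_2(S vs C,Z) = 6
u_2(T vs C,Z) = 1
max payoff 6 at {Q,S}

BR_2 = {Q,S}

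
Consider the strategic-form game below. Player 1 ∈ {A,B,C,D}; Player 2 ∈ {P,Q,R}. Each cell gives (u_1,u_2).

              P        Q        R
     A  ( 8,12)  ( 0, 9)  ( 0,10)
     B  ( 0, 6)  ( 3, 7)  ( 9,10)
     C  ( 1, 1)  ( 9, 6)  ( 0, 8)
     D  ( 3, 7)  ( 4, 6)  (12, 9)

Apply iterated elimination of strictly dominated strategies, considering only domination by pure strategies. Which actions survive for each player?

Remaining: P1:{A,D} P2:{P,R}

P1 drop B (D beats it: P:3>0 Q:4>3 R:12>9)
P2 drop Q (R beats it: A:10>9 C:8>6 D:9>6)
P1 drop C (D beats it: P:3>1 R:12>0)
P1→{A,D} P2→{P,R}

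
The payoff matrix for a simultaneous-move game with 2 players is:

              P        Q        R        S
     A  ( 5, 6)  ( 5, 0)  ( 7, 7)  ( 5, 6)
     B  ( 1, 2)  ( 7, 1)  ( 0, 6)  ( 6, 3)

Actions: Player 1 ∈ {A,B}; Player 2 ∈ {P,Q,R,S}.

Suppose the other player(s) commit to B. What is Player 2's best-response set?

u_2(P vs B) = 2
u_2(Q vs B) = 1
u_2(R vs B) = 6
u_2(S vs B) = 3
max payoff 6 at {R}

argmax u_2 = {R}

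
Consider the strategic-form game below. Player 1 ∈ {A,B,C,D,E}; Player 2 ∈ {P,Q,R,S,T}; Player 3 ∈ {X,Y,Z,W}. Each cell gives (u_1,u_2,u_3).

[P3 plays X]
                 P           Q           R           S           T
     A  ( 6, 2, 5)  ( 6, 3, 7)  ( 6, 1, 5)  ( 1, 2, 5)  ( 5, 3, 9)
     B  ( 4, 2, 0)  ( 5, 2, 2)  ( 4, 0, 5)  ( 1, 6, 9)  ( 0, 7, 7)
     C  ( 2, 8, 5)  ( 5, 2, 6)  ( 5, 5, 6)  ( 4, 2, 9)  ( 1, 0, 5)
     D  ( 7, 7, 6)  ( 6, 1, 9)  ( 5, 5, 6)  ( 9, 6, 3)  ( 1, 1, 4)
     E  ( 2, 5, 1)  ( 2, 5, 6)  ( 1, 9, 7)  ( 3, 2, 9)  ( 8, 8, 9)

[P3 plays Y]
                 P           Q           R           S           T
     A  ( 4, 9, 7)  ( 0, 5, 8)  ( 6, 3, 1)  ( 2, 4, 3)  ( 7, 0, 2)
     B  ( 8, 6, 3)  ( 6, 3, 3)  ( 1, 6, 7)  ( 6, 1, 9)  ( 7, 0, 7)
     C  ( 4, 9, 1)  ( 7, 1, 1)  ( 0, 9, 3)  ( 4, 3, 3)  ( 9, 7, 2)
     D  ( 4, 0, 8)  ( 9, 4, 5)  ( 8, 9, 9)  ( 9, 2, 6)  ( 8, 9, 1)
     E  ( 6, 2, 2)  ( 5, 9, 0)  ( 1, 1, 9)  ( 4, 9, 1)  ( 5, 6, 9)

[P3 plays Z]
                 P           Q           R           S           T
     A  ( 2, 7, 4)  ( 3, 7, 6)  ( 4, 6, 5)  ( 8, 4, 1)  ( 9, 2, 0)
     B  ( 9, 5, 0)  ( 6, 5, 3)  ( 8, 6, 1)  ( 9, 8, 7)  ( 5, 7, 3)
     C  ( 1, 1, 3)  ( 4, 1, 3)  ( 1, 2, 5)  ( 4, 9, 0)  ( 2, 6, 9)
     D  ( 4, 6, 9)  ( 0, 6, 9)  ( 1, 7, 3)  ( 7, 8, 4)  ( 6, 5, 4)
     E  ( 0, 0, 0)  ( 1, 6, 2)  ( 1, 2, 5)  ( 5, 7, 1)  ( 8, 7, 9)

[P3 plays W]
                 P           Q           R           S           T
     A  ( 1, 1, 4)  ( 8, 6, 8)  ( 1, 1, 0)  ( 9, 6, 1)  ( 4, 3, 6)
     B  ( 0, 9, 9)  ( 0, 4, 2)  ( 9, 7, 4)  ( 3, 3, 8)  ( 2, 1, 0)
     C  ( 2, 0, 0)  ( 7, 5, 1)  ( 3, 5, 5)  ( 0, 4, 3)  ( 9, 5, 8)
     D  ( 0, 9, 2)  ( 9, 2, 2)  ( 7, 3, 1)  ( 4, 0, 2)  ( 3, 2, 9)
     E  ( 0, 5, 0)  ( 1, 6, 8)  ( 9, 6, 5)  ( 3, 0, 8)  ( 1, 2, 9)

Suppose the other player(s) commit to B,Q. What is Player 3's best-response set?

argmax u_3 = {Y,Z}

u_3(X vs B,Q) = 2
u_3(Y vs B,Q) = 3
u_3(Z vs B,Q) = 3
u_3(W vs B,Q) = 2
max payoff 3 at {Y,Z}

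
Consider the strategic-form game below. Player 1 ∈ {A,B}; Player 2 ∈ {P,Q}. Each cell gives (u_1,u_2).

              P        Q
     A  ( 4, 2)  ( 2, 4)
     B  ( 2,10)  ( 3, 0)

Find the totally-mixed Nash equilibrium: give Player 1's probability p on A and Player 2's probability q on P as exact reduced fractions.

(p,q) = (5/6, 1/3)

P1 indiff ⇒ q·4+(1-q)·2 = q·2+(1-q)·3 ⇒ q(2) = (1-q)(1) ⇒ q = 1/3
P2 indiff ⇒ p·2+(1-p)·10 = p·4+(1-p)·0 ⇒ p(-2) = (1-p)(-10) ⇒ p = 5/6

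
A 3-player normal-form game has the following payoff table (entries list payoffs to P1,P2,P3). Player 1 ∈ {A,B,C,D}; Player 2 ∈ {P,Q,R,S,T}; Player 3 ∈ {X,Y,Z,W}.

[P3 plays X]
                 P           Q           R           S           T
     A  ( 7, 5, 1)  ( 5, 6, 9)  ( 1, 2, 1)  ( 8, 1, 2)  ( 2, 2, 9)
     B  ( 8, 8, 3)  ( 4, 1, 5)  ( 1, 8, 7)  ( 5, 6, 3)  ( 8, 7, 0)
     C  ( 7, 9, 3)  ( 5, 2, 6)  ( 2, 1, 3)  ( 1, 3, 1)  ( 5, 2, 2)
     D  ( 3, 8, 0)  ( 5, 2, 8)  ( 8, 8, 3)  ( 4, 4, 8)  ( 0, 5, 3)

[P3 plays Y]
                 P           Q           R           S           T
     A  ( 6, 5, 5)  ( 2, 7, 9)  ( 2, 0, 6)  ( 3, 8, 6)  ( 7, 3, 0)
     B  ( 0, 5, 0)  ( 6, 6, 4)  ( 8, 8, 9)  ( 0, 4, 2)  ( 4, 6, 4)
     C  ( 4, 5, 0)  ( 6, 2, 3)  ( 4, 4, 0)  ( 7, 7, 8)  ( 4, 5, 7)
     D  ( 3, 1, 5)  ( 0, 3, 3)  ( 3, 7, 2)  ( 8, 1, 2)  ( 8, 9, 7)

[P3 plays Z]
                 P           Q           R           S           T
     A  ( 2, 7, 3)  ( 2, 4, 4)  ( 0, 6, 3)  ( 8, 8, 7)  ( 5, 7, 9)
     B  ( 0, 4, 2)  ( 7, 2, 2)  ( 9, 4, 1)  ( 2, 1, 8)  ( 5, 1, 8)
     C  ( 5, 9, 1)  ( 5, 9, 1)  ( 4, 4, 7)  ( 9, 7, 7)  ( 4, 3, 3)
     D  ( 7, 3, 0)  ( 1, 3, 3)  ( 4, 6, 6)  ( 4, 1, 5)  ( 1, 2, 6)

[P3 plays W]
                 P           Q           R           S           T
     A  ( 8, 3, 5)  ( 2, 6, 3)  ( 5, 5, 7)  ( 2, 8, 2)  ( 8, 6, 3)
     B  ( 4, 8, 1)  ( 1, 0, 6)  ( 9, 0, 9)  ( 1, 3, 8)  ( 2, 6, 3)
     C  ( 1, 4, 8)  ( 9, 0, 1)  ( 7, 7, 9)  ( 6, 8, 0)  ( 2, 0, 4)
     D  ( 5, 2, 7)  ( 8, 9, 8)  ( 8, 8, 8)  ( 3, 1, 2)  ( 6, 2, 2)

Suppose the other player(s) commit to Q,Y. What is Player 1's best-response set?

u_1(A vs Q,Y) = 2
u_1(B vs Q,Y) = 6
u_1(C vs Q,Y) = 6
u_1(D vs Q,Y) = 0
max payoff 6 at {B,C}

argmax u_1 = {B,C}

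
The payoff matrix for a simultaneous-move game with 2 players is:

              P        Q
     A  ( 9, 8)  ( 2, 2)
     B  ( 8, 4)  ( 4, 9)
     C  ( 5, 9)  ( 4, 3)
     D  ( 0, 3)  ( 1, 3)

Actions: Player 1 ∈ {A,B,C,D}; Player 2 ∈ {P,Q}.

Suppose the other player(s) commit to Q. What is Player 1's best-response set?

u_1(A vs Q) = 2
u_1(B vs Q) = 4
u_1(C vs Q) = 4
u_1(D vs Q) = 1
max payoff 4 at {B,C}

argmax u_1 = {B,C}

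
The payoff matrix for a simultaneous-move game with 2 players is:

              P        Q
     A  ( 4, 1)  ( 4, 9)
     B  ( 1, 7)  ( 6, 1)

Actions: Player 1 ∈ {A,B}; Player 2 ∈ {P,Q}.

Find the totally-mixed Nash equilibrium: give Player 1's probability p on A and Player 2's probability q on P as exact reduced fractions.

P1 mixes 3/7 on A; P2 mixes 2/5 on P

P1 indiff ⇒ q·4+(1-q)·4 = q·1+(1-q)·6 ⇒ q(3) = (1-q)(2) ⇒ q = 2/5
P2 indiff ⇒ p·1+(1-p)·7 = p·9+(1-p)·1 ⇒ p(-8) = (1-p)(-6) ⇒ p = 3/7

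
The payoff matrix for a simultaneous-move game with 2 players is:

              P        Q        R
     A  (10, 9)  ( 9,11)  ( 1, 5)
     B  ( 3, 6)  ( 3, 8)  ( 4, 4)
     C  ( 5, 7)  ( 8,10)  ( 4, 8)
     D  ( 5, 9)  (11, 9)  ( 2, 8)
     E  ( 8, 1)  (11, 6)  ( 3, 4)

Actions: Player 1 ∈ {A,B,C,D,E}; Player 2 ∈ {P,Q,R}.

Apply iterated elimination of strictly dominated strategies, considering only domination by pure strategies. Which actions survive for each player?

IESDS → P1:{A,D,E} P2:{P,Q}

P2 drop R (Q beats it: A:11>5 B:8>4 C:10>8 D:9>8 E:6>4)
P1 drop B (A beats it: P:10>3 Q:9>3)
P1 drop C (A beats it: P:10>5 Q:9>8)
P1→{A,D,E} P2→{P,Q}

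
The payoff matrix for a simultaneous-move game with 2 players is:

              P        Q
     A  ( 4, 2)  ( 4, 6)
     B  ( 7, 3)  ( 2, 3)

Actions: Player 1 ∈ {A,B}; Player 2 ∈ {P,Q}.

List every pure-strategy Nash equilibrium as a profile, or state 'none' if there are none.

(A,P): not NE [P1→B gives 7>4; P2→Q gives 6>2]
(A,Q): NE
(B,P): NE
(B,Q): not NE [P1→A gives 4>2]

Nash profiles: (A,Q), (B,P)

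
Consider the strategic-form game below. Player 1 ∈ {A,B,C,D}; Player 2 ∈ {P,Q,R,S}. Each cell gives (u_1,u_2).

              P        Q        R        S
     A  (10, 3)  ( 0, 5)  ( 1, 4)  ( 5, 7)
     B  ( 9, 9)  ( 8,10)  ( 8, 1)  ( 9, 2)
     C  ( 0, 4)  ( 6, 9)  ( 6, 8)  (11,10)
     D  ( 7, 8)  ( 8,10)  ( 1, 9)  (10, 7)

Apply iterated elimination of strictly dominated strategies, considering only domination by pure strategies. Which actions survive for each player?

P2 drop P (Q beats it: A:5>3 B:10>9 C:9>4 D:10>8)
P1 drop A (B beats it: Q:8>0 R:8>1 S:9>5)
P2 drop R (Q beats it: B:10>1 C:9>8 D:10>9)
P1→{B,C,D} P2→{Q,S}

Survivors P1:{B,C,D} P2:{Q,S}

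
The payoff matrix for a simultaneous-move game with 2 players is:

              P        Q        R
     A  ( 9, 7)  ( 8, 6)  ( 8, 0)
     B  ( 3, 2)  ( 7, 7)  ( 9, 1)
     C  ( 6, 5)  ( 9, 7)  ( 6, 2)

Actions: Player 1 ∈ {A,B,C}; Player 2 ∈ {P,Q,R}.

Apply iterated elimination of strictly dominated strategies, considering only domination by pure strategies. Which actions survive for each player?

P2 drop R (P beats it: A:7>0 B:2>1 C:5>2)
P1 drop B (A beats it: P:9>3 Q:8>7)
P1→{A,C} P2→{P,Q}

Survivors P1:{A,C} P2:{P,Q}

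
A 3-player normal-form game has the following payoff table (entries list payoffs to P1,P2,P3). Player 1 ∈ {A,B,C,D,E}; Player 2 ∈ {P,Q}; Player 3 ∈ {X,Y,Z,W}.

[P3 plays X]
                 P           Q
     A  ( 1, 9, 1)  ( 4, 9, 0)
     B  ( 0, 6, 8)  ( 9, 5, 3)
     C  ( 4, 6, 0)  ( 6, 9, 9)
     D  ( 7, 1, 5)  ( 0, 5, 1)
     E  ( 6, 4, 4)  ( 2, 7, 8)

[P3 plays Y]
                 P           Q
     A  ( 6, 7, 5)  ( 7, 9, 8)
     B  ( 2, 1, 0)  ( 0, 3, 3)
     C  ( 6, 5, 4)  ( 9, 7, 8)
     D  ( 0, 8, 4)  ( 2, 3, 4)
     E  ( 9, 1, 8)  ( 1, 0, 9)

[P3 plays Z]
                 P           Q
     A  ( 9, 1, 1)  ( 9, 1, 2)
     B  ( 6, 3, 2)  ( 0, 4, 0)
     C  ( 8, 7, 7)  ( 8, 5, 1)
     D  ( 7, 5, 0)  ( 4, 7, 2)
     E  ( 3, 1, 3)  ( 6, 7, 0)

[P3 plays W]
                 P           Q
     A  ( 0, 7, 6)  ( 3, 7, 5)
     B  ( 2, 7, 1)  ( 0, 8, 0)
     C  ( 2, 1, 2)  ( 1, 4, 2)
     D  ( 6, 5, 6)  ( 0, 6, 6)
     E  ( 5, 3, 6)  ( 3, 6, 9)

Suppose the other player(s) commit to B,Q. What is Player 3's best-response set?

argmax u_3 = {X,Y}

u_3(X vs B,Q) = 3
u_3(Y vs B,Q) = 3
u_3(Z vs B,Q) = 0
u_3(W vs B,Q) = 0
max payoff 3 at {X,Y}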